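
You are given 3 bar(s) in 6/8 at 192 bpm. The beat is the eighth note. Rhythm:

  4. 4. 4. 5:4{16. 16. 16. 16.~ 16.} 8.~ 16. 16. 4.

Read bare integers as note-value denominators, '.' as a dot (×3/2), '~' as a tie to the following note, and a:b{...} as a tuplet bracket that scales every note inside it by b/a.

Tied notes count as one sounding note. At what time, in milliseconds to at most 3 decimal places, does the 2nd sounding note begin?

note 2 onset = 3b = 937.5ms

1. 0.0ms @ 0 + 937.5ms (3)
2. 937.5ms @ 3 + 937.5ms (3)
3. 1875.0ms @ 6 + 937.5ms (3)
4. 2812.5ms @ 9 + 187.5ms (3/5)
5. 3000.0ms @ 48/5 + 187.5ms (3/5)
6. 3187.5ms @ 51/5 + 187.5ms (3/5)
7. 3375.0ms @ 54/5 + 375.0ms (6/5)
8. 3750.0ms @ 12 + 703.125ms (9/4)
9. 4453.125ms @ 57/4 + 234.375ms (3/4)
10. 4687.5ms @ 15 + 937.5ms (3)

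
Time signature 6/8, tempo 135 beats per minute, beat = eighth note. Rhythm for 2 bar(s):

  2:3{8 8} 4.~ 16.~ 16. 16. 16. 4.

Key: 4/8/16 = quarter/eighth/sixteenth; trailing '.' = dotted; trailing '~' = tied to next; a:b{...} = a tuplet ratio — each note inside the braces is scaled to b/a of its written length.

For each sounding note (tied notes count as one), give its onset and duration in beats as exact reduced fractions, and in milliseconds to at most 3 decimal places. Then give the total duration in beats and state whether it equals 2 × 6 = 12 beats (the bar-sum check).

1) 0.0ms=0b +666.667ms=3/2b
2) 666.667ms=3/2b +666.667ms=3/2b
3) 1333.333ms=3b +2000.0ms=9/2b
4) 3333.333ms=15/2b +333.333ms=3/4b
5) 3666.667ms=33/4b +333.333ms=3/4b
6) 4000.0ms=9b +1333.333ms=3b
Σ=12b of 12 (135bpm 6/8) — PASS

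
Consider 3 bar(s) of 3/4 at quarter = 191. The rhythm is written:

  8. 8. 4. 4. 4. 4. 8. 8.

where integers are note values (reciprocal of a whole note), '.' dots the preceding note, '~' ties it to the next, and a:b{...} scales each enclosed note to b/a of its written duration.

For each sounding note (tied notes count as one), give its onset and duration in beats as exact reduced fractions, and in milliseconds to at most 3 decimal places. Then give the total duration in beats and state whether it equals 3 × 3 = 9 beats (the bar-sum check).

1) 0.0ms=0b +235.602ms=3/4b
2) 235.602ms=3/4b +235.602ms=3/4b
3) 471.204ms=3/2b +471.204ms=3/2b
4) 942.408ms=3b +471.204ms=3/2b
5) 1413.613ms=9/2b +471.204ms=3/2b
6) 1884.817ms=6b +471.204ms=3/2b
7) 2356.021ms=15/2b +235.602ms=3/4b
8) 2591.623ms=33/4b +235.602ms=3/4b
Σ=9b of 9 (191bpm 3/4) — PASS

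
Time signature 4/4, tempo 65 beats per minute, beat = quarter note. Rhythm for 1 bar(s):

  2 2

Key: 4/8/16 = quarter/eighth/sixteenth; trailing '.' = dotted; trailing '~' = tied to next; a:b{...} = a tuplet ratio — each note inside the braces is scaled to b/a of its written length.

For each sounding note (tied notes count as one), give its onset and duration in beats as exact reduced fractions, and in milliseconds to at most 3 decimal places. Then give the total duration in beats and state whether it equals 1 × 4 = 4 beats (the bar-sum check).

1) 0.0ms=0b +1846.154ms=2b
2) 1846.154ms=2b +1846.154ms=2b
Σ=4b of 4 (65bpm 4/4) — PASS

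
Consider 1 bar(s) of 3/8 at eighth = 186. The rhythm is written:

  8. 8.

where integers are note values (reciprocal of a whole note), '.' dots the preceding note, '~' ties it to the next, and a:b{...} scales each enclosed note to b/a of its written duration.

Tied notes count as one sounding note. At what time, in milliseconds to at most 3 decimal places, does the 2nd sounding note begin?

note 2 onset = 3/2b = 483.871ms

1. 0.0ms @ 0 + 483.871ms (3/2)
2. 483.871ms @ 3/2 + 483.871ms (3/2)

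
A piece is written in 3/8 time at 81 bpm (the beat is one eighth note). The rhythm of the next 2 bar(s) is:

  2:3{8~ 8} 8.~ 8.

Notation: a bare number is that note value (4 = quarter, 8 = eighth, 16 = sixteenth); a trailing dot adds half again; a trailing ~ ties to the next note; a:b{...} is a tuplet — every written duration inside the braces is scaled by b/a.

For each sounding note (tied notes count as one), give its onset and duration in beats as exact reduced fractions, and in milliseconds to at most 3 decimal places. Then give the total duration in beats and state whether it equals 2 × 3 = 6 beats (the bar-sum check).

1) 0.0ms=0b +2222.222ms=3b
2) 2222.222ms=3b +2222.222ms=3b
Σ=6b of 6 (81bpm 3/8) — PASS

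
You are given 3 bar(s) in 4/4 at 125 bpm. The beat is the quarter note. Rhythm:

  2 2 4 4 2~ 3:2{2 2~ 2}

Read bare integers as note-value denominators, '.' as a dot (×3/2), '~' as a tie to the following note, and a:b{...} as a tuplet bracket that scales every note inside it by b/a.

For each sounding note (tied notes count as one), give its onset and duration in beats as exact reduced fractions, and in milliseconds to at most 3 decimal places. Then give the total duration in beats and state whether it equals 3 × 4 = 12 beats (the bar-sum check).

1) 0.0ms=0b +960.0ms=2b
2) 960.0ms=2b +960.0ms=2b
3) 1920.0ms=4b +480.0ms=1b
4) 2400.0ms=5b +480.0ms=1b
5) 2880.0ms=6b +1600.0ms=10/3b
6) 4480.0ms=28/3b +1280.0ms=8/3b
Σ=12b of 12 (125bpm 4/4) — PASS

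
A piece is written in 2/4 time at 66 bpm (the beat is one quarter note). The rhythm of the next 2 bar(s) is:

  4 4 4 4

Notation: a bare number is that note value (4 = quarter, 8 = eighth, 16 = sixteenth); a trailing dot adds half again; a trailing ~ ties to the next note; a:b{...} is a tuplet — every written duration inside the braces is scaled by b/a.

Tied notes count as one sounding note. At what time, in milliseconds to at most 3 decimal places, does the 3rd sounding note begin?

1. 0.0ms @ 0 + 909.091ms (1)
2. 909.091ms @ 1 + 909.091ms (1)
3. 1818.182ms @ 2 + 909.091ms (1)
4. 2727.273ms @ 3 + 909.091ms (1)

note 3 onset = 2b = 1818.182ms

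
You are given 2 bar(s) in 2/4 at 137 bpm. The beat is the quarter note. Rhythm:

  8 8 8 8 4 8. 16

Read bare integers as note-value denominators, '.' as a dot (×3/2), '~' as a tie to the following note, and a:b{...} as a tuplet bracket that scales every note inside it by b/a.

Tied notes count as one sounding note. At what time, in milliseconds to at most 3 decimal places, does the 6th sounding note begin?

1. 0.0ms @ 0 + 218.978ms (1/2)
2. 218.978ms @ 1/2 + 218.978ms (1/2)
3. 437.956ms @ 1 + 218.978ms (1/2)
4. 656.934ms @ 3/2 + 218.978ms (1/2)
5. 875.912ms @ 2 + 437.956ms (1)
6. 1313.869ms @ 3 + 328.467ms (3/4)
7. 1642.336ms @ 15/4 + 109.489ms (1/4)

note 6 onset = 3b = 1313.869ms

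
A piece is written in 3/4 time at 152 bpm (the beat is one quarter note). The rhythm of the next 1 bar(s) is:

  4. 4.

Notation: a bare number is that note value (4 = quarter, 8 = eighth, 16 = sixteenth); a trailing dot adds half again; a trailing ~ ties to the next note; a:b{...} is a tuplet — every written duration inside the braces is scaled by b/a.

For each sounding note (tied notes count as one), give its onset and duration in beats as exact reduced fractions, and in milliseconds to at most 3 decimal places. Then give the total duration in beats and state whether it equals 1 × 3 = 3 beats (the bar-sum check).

1) 0.0ms=0b +592.105ms=3/2b
2) 592.105ms=3/2b +592.105ms=3/2b
Σ=3b of 3 (152bpm 3/4) — PASS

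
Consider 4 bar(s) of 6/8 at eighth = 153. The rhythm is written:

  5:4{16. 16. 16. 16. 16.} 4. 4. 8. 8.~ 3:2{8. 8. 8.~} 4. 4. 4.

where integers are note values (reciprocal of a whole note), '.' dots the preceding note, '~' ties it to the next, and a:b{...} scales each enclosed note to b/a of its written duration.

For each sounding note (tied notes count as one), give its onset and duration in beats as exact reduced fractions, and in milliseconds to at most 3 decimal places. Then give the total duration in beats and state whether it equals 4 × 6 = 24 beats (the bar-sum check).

1) 0.0ms=0b +235.294ms=3/5b
2) 235.294ms=3/5b +235.294ms=3/5b
3) 470.588ms=6/5b +235.294ms=3/5b
4) 705.882ms=9/5b +235.294ms=3/5b
5) 941.176ms=12/5b +235.294ms=3/5b
6) 1176.471ms=3b +1176.471ms=3b
7) 2352.941ms=6b +1176.471ms=3b
8) 3529.412ms=9b +588.235ms=3/2b
9) 4117.647ms=21/2b +980.392ms=5/2b
10) 5098.039ms=13b +392.157ms=1b
11) 5490.196ms=14b +1568.627ms=4b
12) 7058.824ms=18b +1176.471ms=3b
13) 8235.294ms=21b +1176.471ms=3b
Σ=24b of 24 (153bpm 6/8) — PASS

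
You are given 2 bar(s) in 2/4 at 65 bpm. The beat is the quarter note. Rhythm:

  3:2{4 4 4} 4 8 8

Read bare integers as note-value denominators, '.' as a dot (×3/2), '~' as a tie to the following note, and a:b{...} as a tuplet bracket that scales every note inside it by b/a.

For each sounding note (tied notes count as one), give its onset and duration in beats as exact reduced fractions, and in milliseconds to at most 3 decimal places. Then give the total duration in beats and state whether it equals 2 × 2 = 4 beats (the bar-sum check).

1) 0.0ms=0b +615.385ms=2/3b
2) 615.385ms=2/3b +615.385ms=2/3b
3) 1230.769ms=4/3b +615.385ms=2/3b
4) 1846.154ms=2b +923.077ms=1b
5) 2769.231ms=3b +461.538ms=1/2b
6) 3230.769ms=7/2b +461.538ms=1/2b
Σ=4b of 4 (65bpm 2/4) — PASS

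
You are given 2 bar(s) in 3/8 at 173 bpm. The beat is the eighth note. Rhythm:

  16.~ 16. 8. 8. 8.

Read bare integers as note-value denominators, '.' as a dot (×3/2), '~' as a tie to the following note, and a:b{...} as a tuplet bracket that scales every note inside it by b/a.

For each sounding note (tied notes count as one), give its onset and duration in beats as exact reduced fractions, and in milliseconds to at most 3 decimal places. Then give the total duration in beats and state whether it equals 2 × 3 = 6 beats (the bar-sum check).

1) 0.0ms=0b +520.231ms=3/2b
2) 520.231ms=3/2b +520.231ms=3/2b
3) 1040.462ms=3b +520.231ms=3/2b
4) 1560.694ms=9/2b +520.231ms=3/2b
Σ=6b of 6 (173bpm 3/8) — PASS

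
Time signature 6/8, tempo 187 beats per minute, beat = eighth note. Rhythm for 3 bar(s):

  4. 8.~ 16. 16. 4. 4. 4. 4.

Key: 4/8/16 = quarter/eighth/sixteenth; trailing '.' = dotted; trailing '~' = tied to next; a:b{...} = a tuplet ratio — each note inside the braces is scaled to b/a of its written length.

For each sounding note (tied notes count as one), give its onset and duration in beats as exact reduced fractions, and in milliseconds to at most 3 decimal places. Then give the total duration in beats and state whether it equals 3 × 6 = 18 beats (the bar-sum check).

1) 0.0ms=0b +962.567ms=3b
2) 962.567ms=3b +721.925ms=9/4b
3) 1684.492ms=21/4b +240.642ms=3/4b
4) 1925.134ms=6b +962.567ms=3b
5) 2887.701ms=9b +962.567ms=3b
6) 3850.267ms=12b +962.567ms=3b
7) 4812.834ms=15b +962.567ms=3b
Σ=18b of 18 (187bpm 6/8) — PASS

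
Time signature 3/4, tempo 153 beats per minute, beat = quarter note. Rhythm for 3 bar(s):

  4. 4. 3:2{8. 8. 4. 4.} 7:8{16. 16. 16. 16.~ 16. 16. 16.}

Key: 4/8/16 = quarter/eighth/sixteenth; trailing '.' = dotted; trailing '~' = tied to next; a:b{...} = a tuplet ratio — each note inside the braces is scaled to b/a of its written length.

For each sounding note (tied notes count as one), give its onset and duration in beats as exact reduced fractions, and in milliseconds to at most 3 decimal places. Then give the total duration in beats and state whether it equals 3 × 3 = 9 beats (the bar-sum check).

1) 0.0ms=0b +588.235ms=3/2b
2) 588.235ms=3/2b +588.235ms=3/2b
3) 1176.471ms=3b +196.078ms=1/2b
4) 1372.549ms=7/2b +196.078ms=1/2b
5) 1568.627ms=4b +392.157ms=1b
6) 1960.784ms=5b +392.157ms=1b
7) 2352.941ms=6b +168.067ms=3/7b
8) 2521.008ms=45/7b +168.067ms=3/7b
9) 2689.076ms=48/7b +168.067ms=3/7b
10) 2857.143ms=51/7b +336.134ms=6/7b
11) 3193.277ms=57/7b +168.067ms=3/7b
12) 3361.345ms=60/7b +168.067ms=3/7b
Σ=9b of 9 (153bpm 3/4) — PASS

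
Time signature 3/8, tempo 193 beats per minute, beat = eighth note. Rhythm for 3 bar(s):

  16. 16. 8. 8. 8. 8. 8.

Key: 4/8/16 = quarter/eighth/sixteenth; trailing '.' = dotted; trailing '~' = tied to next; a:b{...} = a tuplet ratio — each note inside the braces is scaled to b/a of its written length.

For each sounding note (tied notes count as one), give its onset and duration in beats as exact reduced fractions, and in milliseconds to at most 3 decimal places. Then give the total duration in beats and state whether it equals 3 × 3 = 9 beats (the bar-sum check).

1) 0.0ms=0b +233.161ms=3/4b
2) 233.161ms=3/4b +233.161ms=3/4b
3) 466.321ms=3/2b +466.321ms=3/2b
4) 932.642ms=3b +466.321ms=3/2b
5) 1398.964ms=9/2b +466.321ms=3/2b
6) 1865.285ms=6b +466.321ms=3/2b
7) 2331.606ms=15/2b +466.321ms=3/2b
Σ=9b of 9 (193bpm 3/8) — PASS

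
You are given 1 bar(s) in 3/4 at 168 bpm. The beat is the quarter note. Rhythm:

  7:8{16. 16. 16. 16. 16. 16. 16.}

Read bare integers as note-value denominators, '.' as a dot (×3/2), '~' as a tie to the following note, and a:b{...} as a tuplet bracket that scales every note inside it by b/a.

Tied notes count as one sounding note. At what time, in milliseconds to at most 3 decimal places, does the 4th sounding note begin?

note 4 onset = 9/7b = 459.184ms

1. 0.0ms @ 0 + 153.061ms (3/7)
2. 153.061ms @ 3/7 + 153.061ms (3/7)
3. 306.122ms @ 6/7 + 153.061ms (3/7)
4. 459.184ms @ 9/7 + 153.061ms (3/7)
5. 612.245ms @ 12/7 + 153.061ms (3/7)
6. 765.306ms @ 15/7 + 153.061ms (3/7)
7. 918.367ms @ 18/7 + 153.061ms (3/7)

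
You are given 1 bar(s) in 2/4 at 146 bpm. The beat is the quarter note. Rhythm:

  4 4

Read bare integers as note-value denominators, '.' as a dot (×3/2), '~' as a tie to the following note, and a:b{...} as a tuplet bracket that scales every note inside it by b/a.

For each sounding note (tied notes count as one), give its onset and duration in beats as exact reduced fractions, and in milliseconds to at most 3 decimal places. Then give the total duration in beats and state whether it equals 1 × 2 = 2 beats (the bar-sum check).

1) 0.0ms=0b +410.959ms=1b
2) 410.959ms=1b +410.959ms=1b
Σ=2b of 2 (146bpm 2/4) — PASS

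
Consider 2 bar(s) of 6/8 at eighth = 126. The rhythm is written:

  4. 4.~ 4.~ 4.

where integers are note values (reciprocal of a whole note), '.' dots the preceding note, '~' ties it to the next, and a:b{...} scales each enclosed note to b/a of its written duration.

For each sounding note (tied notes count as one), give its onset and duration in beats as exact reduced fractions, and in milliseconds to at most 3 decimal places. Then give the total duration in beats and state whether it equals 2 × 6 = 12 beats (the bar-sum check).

1) 0.0ms=0b +1428.571ms=3b
2) 1428.571ms=3b +4285.714ms=9b
Σ=12b of 12 (126bpm 6/8) — PASS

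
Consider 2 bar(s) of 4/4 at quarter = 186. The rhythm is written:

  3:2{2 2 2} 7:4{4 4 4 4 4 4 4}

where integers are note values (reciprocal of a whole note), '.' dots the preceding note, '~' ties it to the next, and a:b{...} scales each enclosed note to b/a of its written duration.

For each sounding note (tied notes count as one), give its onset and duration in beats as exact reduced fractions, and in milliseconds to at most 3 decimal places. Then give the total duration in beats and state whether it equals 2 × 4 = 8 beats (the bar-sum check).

1) 0.0ms=0b +430.108ms=4/3b
2) 430.108ms=4/3b +430.108ms=4/3b
3) 860.215ms=8/3b +430.108ms=4/3b
4) 1290.323ms=4b +184.332ms=4/7b
5) 1474.654ms=32/7b +184.332ms=4/7b
6) 1658.986ms=36/7b +184.332ms=4/7b
7) 1843.318ms=40/7b +184.332ms=4/7b
8) 2027.65ms=44/7b +184.332ms=4/7b
9) 2211.982ms=48/7b +184.332ms=4/7b
10) 2396.313ms=52/7b +184.332ms=4/7b
Σ=8b of 8 (186bpm 4/4) — PASS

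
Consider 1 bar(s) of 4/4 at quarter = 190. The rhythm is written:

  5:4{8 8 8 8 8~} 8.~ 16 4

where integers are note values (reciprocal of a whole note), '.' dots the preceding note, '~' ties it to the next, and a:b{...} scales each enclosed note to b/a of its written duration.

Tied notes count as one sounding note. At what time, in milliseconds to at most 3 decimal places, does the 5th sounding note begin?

1. 0.0ms @ 0 + 126.316ms (2/5)
2. 126.316ms @ 2/5 + 126.316ms (2/5)
3. 252.632ms @ 4/5 + 126.316ms (2/5)
4. 378.947ms @ 6/5 + 126.316ms (2/5)
5. 505.263ms @ 8/5 + 442.105ms (7/5)
6. 947.368ms @ 3 + 315.789ms (1)

note 5 onset = 8/5b = 505.263ms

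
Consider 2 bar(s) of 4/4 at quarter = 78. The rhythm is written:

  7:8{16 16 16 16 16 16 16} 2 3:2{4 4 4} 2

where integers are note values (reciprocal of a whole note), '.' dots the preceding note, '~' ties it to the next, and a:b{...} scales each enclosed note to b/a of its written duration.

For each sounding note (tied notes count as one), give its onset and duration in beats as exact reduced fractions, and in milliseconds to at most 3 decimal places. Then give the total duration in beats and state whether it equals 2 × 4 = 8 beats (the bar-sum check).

1) 0.0ms=0b +219.78ms=2/7b
2) 219.78ms=2/7b +219.78ms=2/7b
3) 439.56ms=4/7b +219.78ms=2/7b
4) 659.341ms=6/7b +219.78ms=2/7b
5) 879.121ms=8/7b +219.78ms=2/7b
6) 1098.901ms=10/7b +219.78ms=2/7b
7) 1318.681ms=12/7b +219.78ms=2/7b
8) 1538.462ms=2b +1538.462ms=2b
9) 3076.923ms=4b +512.821ms=2/3b
10) 3589.744ms=14/3b +512.821ms=2/3b
11) 4102.564ms=16/3b +512.821ms=2/3b
12) 4615.385ms=6b +1538.462ms=2b
Σ=8b of 8 (78bpm 4/4) — PASS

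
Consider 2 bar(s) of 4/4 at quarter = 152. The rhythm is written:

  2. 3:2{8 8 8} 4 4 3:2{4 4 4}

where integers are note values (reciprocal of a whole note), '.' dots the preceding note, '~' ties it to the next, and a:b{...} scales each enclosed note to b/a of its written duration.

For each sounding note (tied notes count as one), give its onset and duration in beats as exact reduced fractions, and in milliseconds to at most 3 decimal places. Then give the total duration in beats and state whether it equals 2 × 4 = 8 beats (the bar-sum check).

1) 0.0ms=0b +1184.211ms=3b
2) 1184.211ms=3b +131.579ms=1/3b
3) 1315.789ms=10/3b +131.579ms=1/3b
4) 1447.368ms=11/3b +131.579ms=1/3b
5) 1578.947ms=4b +394.737ms=1b
6) 1973.684ms=5b +394.737ms=1b
7) 2368.421ms=6b +263.158ms=2/3b
8) 2631.579ms=20/3b +263.158ms=2/3b
9) 2894.737ms=22/3b +263.158ms=2/3b
Σ=8b of 8 (152bpm 4/4) — PASS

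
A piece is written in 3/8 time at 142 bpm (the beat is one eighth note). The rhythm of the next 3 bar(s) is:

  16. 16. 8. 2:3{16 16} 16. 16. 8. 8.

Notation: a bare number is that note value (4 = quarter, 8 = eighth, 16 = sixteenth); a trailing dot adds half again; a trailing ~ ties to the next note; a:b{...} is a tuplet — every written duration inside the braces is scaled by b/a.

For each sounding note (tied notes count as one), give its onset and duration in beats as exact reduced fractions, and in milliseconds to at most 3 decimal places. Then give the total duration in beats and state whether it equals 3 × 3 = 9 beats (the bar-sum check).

1) 0.0ms=0b +316.901ms=3/4b
2) 316.901ms=3/4b +316.901ms=3/4b
3) 633.803ms=3/2b +633.803ms=3/2b
4) 1267.606ms=3b +316.901ms=3/4b
5) 1584.507ms=15/4b +316.901ms=3/4b
6) 1901.408ms=9/2b +316.901ms=3/4b
7) 2218.31ms=21/4b +316.901ms=3/4b
8) 2535.211ms=6b +633.803ms=3/2b
9) 3169.014ms=15/2b +633.803ms=3/2b
Σ=9b of 9 (142bpm 3/8) — PASS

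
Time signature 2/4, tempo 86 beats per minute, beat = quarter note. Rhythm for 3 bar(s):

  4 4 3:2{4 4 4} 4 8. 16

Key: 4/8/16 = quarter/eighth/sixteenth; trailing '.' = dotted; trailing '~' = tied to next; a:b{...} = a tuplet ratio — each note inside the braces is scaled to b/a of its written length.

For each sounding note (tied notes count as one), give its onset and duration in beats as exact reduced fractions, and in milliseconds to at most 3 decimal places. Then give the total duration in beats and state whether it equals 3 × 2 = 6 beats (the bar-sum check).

1) 0.0ms=0b +697.674ms=1b
2) 697.674ms=1b +697.674ms=1b
3) 1395.349ms=2b +465.116ms=2/3b
4) 1860.465ms=8/3b +465.116ms=2/3b
5) 2325.581ms=10/3b +465.116ms=2/3b
6) 2790.698ms=4b +697.674ms=1b
7) 3488.372ms=5b +523.256ms=3/4b
8) 4011.628ms=23/4b +174.419ms=1/4b
Σ=6b of 6 (86bpm 2/4) — PASS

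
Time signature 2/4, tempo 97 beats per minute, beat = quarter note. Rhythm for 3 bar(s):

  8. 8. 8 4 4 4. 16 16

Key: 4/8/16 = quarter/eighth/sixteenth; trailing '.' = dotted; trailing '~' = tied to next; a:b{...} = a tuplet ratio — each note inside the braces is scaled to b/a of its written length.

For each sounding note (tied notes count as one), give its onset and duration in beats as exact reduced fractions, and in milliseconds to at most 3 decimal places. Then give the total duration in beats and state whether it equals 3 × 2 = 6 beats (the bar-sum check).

1) 0.0ms=0b +463.918ms=3/4b
2) 463.918ms=3/4b +463.918ms=3/4b
3) 927.835ms=3/2b +309.278ms=1/2b
4) 1237.113ms=2b +618.557ms=1b
5) 1855.67ms=3b +618.557ms=1b
6) 2474.227ms=4b +927.835ms=3/2b
7) 3402.062ms=11/2b +154.639ms=1/4b
8) 3556.701ms=23/4b +154.639ms=1/4b
Σ=6b of 6 (97bpm 2/4) — PASS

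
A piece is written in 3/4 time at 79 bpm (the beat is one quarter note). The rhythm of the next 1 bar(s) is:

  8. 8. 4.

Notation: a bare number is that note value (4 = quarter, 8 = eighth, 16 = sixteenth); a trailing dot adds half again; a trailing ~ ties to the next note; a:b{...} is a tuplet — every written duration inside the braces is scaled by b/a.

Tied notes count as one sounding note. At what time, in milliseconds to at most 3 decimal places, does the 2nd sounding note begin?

1. 0.0ms @ 0 + 569.62ms (3/4)
2. 569.62ms @ 3/4 + 569.62ms (3/4)
3. 1139.241ms @ 3/2 + 1139.241ms (3/2)

note 2 onset = 3/4b = 569.62ms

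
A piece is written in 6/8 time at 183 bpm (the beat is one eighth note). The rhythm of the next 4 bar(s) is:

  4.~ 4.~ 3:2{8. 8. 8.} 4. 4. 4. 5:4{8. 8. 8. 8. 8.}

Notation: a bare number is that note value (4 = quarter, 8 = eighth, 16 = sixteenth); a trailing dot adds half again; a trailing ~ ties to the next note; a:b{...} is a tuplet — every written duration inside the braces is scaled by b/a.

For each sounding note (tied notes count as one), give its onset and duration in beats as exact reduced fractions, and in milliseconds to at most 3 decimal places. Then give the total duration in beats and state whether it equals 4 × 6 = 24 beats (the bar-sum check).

1) 0.0ms=0b +2295.082ms=7b
2) 2295.082ms=7b +327.869ms=1b
3) 2622.951ms=8b +327.869ms=1b
4) 2950.82ms=9b +983.607ms=3b
5) 3934.426ms=12b +983.607ms=3b
6) 4918.033ms=15b +983.607ms=3b
7) 5901.639ms=18b +393.443ms=6/5b
8) 6295.082ms=96/5b +393.443ms=6/5b
9) 6688.525ms=102/5b +393.443ms=6/5b
10) 7081.967ms=108/5b +393.443ms=6/5b
11) 7475.41ms=114/5b +393.443ms=6/5b
Σ=24b of 24 (183bpm 6/8) — PASS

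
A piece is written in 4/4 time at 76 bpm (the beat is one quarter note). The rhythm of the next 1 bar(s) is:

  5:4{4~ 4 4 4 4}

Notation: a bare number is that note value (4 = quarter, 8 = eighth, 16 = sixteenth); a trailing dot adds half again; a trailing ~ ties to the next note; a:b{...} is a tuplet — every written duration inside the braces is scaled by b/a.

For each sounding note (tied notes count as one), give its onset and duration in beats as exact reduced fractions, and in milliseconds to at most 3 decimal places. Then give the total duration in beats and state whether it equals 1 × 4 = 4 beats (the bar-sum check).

1) 0.0ms=0b +1263.158ms=8/5b
2) 1263.158ms=8/5b +631.579ms=4/5b
3) 1894.737ms=12/5b +631.579ms=4/5b
4) 2526.316ms=16/5b +631.579ms=4/5b
Σ=4b of 4 (76bpm 4/4) — PASS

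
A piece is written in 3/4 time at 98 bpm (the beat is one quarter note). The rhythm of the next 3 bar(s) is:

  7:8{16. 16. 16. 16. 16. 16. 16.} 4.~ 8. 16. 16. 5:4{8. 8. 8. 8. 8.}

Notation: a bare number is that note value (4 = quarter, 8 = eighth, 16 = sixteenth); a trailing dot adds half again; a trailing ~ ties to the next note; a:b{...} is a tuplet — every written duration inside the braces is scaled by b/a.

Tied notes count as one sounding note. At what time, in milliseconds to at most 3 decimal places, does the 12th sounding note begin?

note 12 onset = 33/5b = 4040.816ms

1. 0.0ms @ 0 + 262.391ms (3/7)
2. 262.391ms @ 3/7 + 262.391ms (3/7)
3. 524.781ms @ 6/7 + 262.391ms (3/7)
4. 787.172ms @ 9/7 + 262.391ms (3/7)
5. 1049.563ms @ 12/7 + 262.391ms (3/7)
6. 1311.953ms @ 15/7 + 262.391ms (3/7)
7. 1574.344ms @ 18/7 + 262.391ms (3/7)
8. 1836.735ms @ 3 + 1377.551ms (9/4)
9. 3214.286ms @ 21/4 + 229.592ms (3/8)
10. 3443.878ms @ 45/8 + 229.592ms (3/8)
11. 3673.469ms @ 6 + 367.347ms (3/5)
12. 4040.816ms @ 33/5 + 367.347ms (3/5)
13. 4408.163ms @ 36/5 + 367.347ms (3/5)
14. 4775.51ms @ 39/5 + 367.347ms (3/5)
15. 5142.857ms @ 42/5 + 367.347ms (3/5)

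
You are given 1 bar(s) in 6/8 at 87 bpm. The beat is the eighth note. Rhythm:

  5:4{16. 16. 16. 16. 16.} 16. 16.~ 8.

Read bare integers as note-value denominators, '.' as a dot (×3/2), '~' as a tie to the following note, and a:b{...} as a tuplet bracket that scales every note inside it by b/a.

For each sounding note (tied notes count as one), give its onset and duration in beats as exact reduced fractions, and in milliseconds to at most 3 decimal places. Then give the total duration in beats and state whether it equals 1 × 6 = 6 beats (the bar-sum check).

1) 0.0ms=0b +413.793ms=3/5b
2) 413.793ms=3/5b +413.793ms=3/5b
3) 827.586ms=6/5b +413.793ms=3/5b
4) 1241.379ms=9/5b +413.793ms=3/5b
5) 1655.172ms=12/5b +413.793ms=3/5b
6) 2068.966ms=3b +517.241ms=3/4b
7) 2586.207ms=15/4b +1551.724ms=9/4b
Σ=6b of 6 (87bpm 6/8) — PASS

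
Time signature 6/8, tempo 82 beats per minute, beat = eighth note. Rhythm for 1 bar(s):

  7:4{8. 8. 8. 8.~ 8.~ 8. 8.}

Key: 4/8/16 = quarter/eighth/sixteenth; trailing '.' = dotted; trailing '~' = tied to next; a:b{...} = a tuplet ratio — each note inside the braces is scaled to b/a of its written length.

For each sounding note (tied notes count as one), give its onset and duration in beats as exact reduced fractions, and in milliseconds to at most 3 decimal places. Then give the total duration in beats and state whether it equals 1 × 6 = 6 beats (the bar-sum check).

1) 0.0ms=0b +627.178ms=6/7b
2) 627.178ms=6/7b +627.178ms=6/7b
3) 1254.355ms=12/7b +627.178ms=6/7b
4) 1881.533ms=18/7b +1881.533ms=18/7b
5) 3763.066ms=36/7b +627.178ms=6/7b
Σ=6b of 6 (82bpm 6/8) — PASS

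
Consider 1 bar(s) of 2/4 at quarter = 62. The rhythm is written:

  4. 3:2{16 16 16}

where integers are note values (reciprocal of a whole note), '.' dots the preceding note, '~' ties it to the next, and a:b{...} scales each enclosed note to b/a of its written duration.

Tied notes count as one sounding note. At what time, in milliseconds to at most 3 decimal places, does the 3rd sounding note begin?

1. 0.0ms @ 0 + 1451.613ms (3/2)
2. 1451.613ms @ 3/2 + 161.29ms (1/6)
3. 1612.903ms @ 5/3 + 161.29ms (1/6)
4. 1774.194ms @ 11/6 + 161.29ms (1/6)

note 3 onset = 5/3b = 1612.903ms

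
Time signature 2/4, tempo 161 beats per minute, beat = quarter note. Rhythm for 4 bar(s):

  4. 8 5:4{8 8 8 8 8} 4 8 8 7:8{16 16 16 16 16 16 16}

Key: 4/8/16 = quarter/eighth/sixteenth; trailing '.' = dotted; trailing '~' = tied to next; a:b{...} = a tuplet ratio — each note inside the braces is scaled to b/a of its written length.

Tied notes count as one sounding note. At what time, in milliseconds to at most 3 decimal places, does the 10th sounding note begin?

note 10 onset = 11/2b = 2049.689ms

1. 0.0ms @ 0 + 559.006ms (3/2)
2. 559.006ms @ 3/2 + 186.335ms (1/2)
3. 745.342ms @ 2 + 149.068ms (2/5)
4. 894.41ms @ 12/5 + 149.068ms (2/5)
5. 1043.478ms @ 14/5 + 149.068ms (2/5)
6. 1192.547ms @ 16/5 + 149.068ms (2/5)
7. 1341.615ms @ 18/5 + 149.068ms (2/5)
8. 1490.683ms @ 4 + 372.671ms (1)
9. 1863.354ms @ 5 + 186.335ms (1/2)
10. 2049.689ms @ 11/2 + 186.335ms (1/2)
11. 2236.025ms @ 6 + 106.477ms (2/7)
12. 2342.502ms @ 44/7 + 106.477ms (2/7)
13. 2448.98ms @ 46/7 + 106.477ms (2/7)
14. 2555.457ms @ 48/7 + 106.477ms (2/7)
15. 2661.934ms @ 50/7 + 106.477ms (2/7)
16. 2768.412ms @ 52/7 + 106.477ms (2/7)
17. 2874.889ms @ 54/7 + 106.477ms (2/7)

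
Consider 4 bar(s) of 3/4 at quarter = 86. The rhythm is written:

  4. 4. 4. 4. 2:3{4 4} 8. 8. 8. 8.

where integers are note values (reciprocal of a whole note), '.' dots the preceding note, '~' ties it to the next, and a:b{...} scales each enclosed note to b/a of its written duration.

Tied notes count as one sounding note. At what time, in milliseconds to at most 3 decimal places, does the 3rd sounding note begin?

note 3 onset = 3b = 2093.023ms

1. 0.0ms @ 0 + 1046.512ms (3/2)
2. 1046.512ms @ 3/2 + 1046.512ms (3/2)
3. 2093.023ms @ 3 + 1046.512ms (3/2)
4. 3139.535ms @ 9/2 + 1046.512ms (3/2)
5. 4186.047ms @ 6 + 1046.512ms (3/2)
6. 5232.558ms @ 15/2 + 1046.512ms (3/2)
7. 6279.07ms @ 9 + 523.256ms (3/4)
8. 6802.326ms @ 39/4 + 523.256ms (3/4)
9. 7325.581ms @ 21/2 + 523.256ms (3/4)
10. 7848.837ms @ 45/4 + 523.256ms (3/4)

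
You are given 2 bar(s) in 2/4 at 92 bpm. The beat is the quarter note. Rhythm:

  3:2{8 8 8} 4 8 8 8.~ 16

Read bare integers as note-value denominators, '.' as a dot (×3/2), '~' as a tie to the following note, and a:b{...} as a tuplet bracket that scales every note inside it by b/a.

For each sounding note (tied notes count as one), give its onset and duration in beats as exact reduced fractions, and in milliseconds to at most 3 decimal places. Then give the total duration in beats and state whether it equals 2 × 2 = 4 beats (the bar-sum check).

1) 0.0ms=0b +217.391ms=1/3b
2) 217.391ms=1/3b +217.391ms=1/3b
3) 434.783ms=2/3b +217.391ms=1/3b
4) 652.174ms=1b +652.174ms=1b
5) 1304.348ms=2b +326.087ms=1/2b
6) 1630.435ms=5/2b +326.087ms=1/2b
7) 1956.522ms=3b +652.174ms=1b
Σ=4b of 4 (92bpm 2/4) — PASS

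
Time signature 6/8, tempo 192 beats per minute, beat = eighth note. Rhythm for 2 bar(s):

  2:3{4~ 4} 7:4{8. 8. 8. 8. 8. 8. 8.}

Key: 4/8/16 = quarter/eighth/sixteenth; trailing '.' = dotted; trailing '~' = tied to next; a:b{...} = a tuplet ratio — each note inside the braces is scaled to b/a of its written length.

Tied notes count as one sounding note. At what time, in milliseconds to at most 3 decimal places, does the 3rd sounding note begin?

note 3 onset = 48/7b = 2142.857ms

1. 0.0ms @ 0 + 1875.0ms (6)
2. 1875.0ms @ 6 + 267.857ms (6/7)
3. 2142.857ms @ 48/7 + 267.857ms (6/7)
4. 2410.714ms @ 54/7 + 267.857ms (6/7)
5. 2678.571ms @ 60/7 + 267.857ms (6/7)
6. 2946.429ms @ 66/7 + 267.857ms (6/7)
7. 3214.286ms @ 72/7 + 267.857ms (6/7)
8. 3482.143ms @ 78/7 + 267.857ms (6/7)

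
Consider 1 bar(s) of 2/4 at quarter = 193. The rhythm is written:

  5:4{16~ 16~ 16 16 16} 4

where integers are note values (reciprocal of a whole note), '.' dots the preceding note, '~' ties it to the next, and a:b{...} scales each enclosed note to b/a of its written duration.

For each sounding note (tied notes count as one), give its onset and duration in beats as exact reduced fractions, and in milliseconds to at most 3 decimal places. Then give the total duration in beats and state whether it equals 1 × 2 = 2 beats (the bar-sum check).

1) 0.0ms=0b +186.528ms=3/5b
2) 186.528ms=3/5b +62.176ms=1/5b
3) 248.705ms=4/5b +62.176ms=1/5b
4) 310.881ms=1b +310.881ms=1b
Σ=2b of 2 (193bpm 2/4) — PASS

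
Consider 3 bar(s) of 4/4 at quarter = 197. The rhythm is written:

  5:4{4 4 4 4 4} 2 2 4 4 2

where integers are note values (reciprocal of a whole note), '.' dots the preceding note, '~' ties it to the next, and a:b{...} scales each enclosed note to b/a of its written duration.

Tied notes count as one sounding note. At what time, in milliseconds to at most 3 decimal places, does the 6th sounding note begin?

1. 0.0ms @ 0 + 243.655ms (4/5)
2. 243.655ms @ 4/5 + 243.655ms (4/5)
3. 487.31ms @ 8/5 + 243.655ms (4/5)
4. 730.964ms @ 12/5 + 243.655ms (4/5)
5. 974.619ms @ 16/5 + 243.655ms (4/5)
6. 1218.274ms @ 4 + 609.137ms (2)
7. 1827.411ms @ 6 + 609.137ms (2)
8. 2436.548ms @ 8 + 304.569ms (1)
9. 2741.117ms @ 9 + 304.569ms (1)
10. 3045.685ms @ 10 + 609.137ms (2)

note 6 onset = 4b = 1218.274ms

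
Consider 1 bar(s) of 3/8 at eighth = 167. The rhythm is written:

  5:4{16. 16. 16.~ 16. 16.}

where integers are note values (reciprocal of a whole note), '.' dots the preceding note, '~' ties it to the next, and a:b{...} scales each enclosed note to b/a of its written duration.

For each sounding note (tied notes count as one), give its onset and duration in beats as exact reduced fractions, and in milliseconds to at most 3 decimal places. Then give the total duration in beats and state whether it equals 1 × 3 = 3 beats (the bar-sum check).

1) 0.0ms=0b +215.569ms=3/5b
2) 215.569ms=3/5b +215.569ms=3/5b
3) 431.138ms=6/5b +431.138ms=6/5b
4) 862.275ms=12/5b +215.569ms=3/5b
Σ=3b of 3 (167bpm 3/8) — PASS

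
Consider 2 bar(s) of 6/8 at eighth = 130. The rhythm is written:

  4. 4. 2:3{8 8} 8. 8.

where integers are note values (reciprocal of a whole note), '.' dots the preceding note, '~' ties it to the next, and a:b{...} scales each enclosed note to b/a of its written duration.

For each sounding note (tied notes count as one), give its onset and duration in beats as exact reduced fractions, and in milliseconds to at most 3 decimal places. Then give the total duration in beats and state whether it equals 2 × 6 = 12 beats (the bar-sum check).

1) 0.0ms=0b +1384.615ms=3b
2) 1384.615ms=3b +1384.615ms=3b
3) 2769.231ms=6b +692.308ms=3/2b
4) 3461.538ms=15/2b +692.308ms=3/2b
5) 4153.846ms=9b +692.308ms=3/2b
6) 4846.154ms=21/2b +692.308ms=3/2b
Σ=12b of 12 (130bpm 6/8) — PASS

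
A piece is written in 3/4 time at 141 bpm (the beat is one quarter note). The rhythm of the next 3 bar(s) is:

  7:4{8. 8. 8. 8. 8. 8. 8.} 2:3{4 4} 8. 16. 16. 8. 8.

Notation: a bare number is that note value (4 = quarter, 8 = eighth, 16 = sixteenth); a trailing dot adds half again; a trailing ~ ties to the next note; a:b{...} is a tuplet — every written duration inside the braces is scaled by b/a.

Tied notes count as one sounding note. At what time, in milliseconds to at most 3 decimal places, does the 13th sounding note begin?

note 13 onset = 15/2b = 3191.489ms

1. 0.0ms @ 0 + 182.371ms (3/7)
2. 182.371ms @ 3/7 + 182.371ms (3/7)
3. 364.742ms @ 6/7 + 182.371ms (3/7)
4. 547.112ms @ 9/7 + 182.371ms (3/7)
5. 729.483ms @ 12/7 + 182.371ms (3/7)
6. 911.854ms @ 15/7 + 182.371ms (3/7)
7. 1094.225ms @ 18/7 + 182.371ms (3/7)
8. 1276.596ms @ 3 + 638.298ms (3/2)
9. 1914.894ms @ 9/2 + 638.298ms (3/2)
10. 2553.191ms @ 6 + 319.149ms (3/4)
11. 2872.34ms @ 27/4 + 159.574ms (3/8)
12. 3031.915ms @ 57/8 + 159.574ms (3/8)
13. 3191.489ms @ 15/2 + 319.149ms (3/4)
14. 3510.638ms @ 33/4 + 319.149ms (3/4)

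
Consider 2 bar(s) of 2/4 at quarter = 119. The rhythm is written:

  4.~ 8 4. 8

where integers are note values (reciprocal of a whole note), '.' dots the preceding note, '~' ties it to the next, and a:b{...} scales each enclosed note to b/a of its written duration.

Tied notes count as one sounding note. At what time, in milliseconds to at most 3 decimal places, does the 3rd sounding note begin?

1. 0.0ms @ 0 + 1008.403ms (2)
2. 1008.403ms @ 2 + 756.303ms (3/2)
3. 1764.706ms @ 7/2 + 252.101ms (1/2)

note 3 onset = 7/2b = 1764.706ms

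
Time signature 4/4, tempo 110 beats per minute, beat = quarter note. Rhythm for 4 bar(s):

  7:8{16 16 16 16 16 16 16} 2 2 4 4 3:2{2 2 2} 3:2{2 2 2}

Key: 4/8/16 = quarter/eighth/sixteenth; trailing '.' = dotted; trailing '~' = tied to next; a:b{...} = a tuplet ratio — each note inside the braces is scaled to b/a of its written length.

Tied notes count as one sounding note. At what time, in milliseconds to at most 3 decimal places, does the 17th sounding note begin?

1. 0.0ms @ 0 + 155.844ms (2/7)
2. 155.844ms @ 2/7 + 155.844ms (2/7)
3. 311.688ms @ 4/7 + 155.844ms (2/7)
4. 467.532ms @ 6/7 + 155.844ms (2/7)
5. 623.377ms @ 8/7 + 155.844ms (2/7)
6. 779.221ms @ 10/7 + 155.844ms (2/7)
7. 935.065ms @ 12/7 + 155.844ms (2/7)
8. 1090.909ms @ 2 + 1090.909ms (2)
9. 2181.818ms @ 4 + 1090.909ms (2)
10. 3272.727ms @ 6 + 545.455ms (1)
11. 3818.182ms @ 7 + 545.455ms (1)
12. 4363.636ms @ 8 + 727.273ms (4/3)
13. 5090.909ms @ 28/3 + 727.273ms (4/3)
14. 5818.182ms @ 32/3 + 727.273ms (4/3)
15. 6545.455ms @ 12 + 727.273ms (4/3)
16. 7272.727ms @ 40/3 + 727.273ms (4/3)
17. 8000.0ms @ 44/3 + 727.273ms (4/3)

note 17 onset = 44/3b = 8000.0ms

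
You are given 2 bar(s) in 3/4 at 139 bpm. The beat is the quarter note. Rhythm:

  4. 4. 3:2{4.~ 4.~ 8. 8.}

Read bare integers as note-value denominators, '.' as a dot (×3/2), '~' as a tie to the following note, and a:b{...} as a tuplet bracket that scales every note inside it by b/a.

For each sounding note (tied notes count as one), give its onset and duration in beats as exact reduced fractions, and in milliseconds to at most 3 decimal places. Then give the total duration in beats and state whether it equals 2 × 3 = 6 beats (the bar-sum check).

1) 0.0ms=0b +647.482ms=3/2b
2) 647.482ms=3/2b +647.482ms=3/2b
3) 1294.964ms=3b +1079.137ms=5/2b
4) 2374.101ms=11/2b +215.827ms=1/2b
Σ=6b of 6 (139bpm 3/4) — PASS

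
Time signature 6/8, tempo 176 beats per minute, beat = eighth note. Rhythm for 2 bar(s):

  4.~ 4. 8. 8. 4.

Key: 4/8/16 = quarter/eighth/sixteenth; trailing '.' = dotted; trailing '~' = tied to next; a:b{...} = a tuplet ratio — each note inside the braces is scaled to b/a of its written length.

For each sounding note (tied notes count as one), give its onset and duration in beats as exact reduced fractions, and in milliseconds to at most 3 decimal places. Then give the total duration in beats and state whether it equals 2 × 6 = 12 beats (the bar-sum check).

1) 0.0ms=0b +2045.455ms=6b
2) 2045.455ms=6b +511.364ms=3/2b
3) 2556.818ms=15/2b +511.364ms=3/2b
4) 3068.182ms=9b +1022.727ms=3b
Σ=12b of 12 (176bpm 6/8) — PASS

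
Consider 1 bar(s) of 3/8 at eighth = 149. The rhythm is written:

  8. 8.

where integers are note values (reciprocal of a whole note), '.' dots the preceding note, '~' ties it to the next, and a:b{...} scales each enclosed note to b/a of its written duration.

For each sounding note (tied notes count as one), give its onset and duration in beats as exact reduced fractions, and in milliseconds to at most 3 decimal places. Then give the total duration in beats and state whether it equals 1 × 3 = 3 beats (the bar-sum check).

1) 0.0ms=0b +604.027ms=3/2b
2) 604.027ms=3/2b +604.027ms=3/2b
Σ=3b of 3 (149bpm 3/8) — PASS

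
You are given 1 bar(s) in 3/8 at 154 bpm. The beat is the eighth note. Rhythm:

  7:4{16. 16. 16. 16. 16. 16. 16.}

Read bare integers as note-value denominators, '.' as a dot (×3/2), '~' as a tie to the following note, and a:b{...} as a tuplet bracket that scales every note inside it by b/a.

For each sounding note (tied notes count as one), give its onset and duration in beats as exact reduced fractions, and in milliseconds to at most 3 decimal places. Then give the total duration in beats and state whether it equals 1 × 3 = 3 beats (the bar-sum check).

1) 0.0ms=0b +166.976ms=3/7b
2) 166.976ms=3/7b +166.976ms=3/7b
3) 333.952ms=6/7b +166.976ms=3/7b
4) 500.928ms=9/7b +166.976ms=3/7b
5) 667.904ms=12/7b +166.976ms=3/7b
6) 834.879ms=15/7b +166.976ms=3/7b
7) 1001.855ms=18/7b +166.976ms=3/7b
Σ=3b of 3 (154bpm 3/8) — PASS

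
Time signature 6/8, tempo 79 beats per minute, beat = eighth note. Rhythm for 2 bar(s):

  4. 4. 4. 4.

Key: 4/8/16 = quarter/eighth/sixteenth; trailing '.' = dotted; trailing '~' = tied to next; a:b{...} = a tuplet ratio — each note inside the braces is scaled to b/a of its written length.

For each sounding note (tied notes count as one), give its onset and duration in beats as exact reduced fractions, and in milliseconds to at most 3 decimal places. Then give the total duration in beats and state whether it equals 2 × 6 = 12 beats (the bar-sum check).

1) 0.0ms=0b +2278.481ms=3b
2) 2278.481ms=3b +2278.481ms=3b
3) 4556.962ms=6b +2278.481ms=3b
4) 6835.443ms=9b +2278.481ms=3b
Σ=12b of 12 (79bpm 6/8) — PASS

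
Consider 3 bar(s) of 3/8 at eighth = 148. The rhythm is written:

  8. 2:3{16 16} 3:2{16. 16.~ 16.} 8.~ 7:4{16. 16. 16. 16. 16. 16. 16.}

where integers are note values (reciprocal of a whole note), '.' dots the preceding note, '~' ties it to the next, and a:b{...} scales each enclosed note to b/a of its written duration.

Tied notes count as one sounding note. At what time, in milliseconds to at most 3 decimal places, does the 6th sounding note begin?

note 6 onset = 9/2b = 1824.324ms

1. 0.0ms @ 0 + 608.108ms (3/2)
2. 608.108ms @ 3/2 + 304.054ms (3/4)
3. 912.162ms @ 9/4 + 304.054ms (3/4)
4. 1216.216ms @ 3 + 202.703ms (1/2)
5. 1418.919ms @ 7/2 + 405.405ms (1)
6. 1824.324ms @ 9/2 + 781.853ms (27/14)
7. 2606.178ms @ 45/7 + 173.745ms (3/7)
8. 2779.923ms @ 48/7 + 173.745ms (3/7)
9. 2953.668ms @ 51/7 + 173.745ms (3/7)
10. 3127.413ms @ 54/7 + 173.745ms (3/7)
11. 3301.158ms @ 57/7 + 173.745ms (3/7)
12. 3474.903ms @ 60/7 + 173.745ms (3/7)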